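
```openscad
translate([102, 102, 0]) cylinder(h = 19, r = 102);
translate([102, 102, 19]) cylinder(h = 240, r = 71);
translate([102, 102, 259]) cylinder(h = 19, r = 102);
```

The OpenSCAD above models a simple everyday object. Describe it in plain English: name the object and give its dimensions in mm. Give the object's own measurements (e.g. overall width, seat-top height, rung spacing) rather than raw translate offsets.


A spool: two coaxial disc flanges of radius 102 mm and thickness 19 mm, joined by a core cylinder of radius 71 mm and height 240 mm. The lower flange rests on z = 0 and the three cylinders share a vertical axis.


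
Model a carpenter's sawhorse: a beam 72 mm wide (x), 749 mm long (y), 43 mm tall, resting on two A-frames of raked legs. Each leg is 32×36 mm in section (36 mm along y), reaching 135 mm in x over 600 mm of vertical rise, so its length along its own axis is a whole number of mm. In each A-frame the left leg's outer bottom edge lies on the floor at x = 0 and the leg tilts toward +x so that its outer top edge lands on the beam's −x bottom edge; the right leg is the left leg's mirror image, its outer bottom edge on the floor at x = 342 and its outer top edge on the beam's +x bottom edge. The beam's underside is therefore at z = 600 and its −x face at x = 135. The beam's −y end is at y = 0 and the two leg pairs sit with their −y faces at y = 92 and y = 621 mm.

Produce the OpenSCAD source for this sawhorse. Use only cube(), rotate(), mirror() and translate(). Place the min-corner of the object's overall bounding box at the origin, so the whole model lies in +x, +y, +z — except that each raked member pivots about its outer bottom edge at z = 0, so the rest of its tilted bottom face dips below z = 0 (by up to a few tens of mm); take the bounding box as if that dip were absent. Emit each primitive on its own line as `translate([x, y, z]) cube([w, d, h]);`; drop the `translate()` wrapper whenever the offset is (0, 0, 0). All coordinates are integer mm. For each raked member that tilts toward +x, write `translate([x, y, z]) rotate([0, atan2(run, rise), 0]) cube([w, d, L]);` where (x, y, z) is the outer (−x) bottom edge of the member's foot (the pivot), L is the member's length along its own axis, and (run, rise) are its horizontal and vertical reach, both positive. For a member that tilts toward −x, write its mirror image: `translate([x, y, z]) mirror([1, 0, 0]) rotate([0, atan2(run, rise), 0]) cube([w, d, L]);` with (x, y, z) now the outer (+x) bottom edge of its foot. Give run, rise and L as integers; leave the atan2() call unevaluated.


translate([135, 0, 600]) cube([72, 749, 43]);
translate([0, 92, 0]) rotate([0, atan2(135, 600), 0]) cube([32, 36, 615]);
translate([342, 92, 0]) mirror([1, 0, 0]) rotate([0, atan2(135, 600), 0]) cube([32, 36, 615]);
translate([0, 621, 0]) rotate([0, atan2(135, 600), 0]) cube([32, 36, 615]);
translate([342, 621, 0]) mirror([1, 0, 0]) rotate([0, atan2(135, 600), 0]) cube([32, 36, 615]);


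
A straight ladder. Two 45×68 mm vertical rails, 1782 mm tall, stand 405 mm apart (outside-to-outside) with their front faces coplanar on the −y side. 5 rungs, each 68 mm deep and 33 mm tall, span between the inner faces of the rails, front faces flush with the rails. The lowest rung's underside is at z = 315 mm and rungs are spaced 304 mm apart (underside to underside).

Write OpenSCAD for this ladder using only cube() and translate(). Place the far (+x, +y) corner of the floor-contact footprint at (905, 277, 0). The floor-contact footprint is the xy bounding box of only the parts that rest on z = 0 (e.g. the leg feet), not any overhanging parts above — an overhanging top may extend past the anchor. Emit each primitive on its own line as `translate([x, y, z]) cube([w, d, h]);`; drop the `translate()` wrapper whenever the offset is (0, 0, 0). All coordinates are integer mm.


translate([500, 209, 0]) cube([45, 68, 1782]);
translate([860, 209, 0]) cube([45, 68, 1782]);
translate([545, 209, 315]) cube([315, 68, 33]);
translate([545, 209, 619]) cube([315, 68, 33]);
translate([545, 209, 923]) cube([315, 68, 33]);
translate([545, 209, 1227]) cube([315, 68, 33]);
translate([545, 209, 1531]) cube([315, 68, 33]);


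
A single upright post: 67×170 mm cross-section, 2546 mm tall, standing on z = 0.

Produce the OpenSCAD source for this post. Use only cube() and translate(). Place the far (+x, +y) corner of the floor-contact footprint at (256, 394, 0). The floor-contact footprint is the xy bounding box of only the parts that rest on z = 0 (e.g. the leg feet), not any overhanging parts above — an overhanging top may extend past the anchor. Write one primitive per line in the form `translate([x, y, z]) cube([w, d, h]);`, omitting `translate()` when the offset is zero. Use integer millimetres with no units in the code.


translate([189, 224, 0]) cube([67, 170, 2546]);


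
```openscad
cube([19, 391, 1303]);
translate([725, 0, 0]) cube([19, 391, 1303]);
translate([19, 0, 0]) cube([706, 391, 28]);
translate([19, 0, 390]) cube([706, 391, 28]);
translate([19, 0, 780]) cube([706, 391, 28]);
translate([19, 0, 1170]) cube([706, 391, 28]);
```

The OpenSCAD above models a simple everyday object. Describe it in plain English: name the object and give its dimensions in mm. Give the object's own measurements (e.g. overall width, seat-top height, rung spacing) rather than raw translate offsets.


An open bookshelf. Two side panels, each 19 mm thick, 391 mm deep and 1303 mm tall, stand 744 mm apart (outside-to-outside). Between them sit 4 shelves, each 28 mm thick and 391 mm deep, spanning the full gap between the sides. The bottom shelf rests on the floor (its underside at z = 0) and the clear gap between one shelf's top and the next shelf's underside is 362 mm.


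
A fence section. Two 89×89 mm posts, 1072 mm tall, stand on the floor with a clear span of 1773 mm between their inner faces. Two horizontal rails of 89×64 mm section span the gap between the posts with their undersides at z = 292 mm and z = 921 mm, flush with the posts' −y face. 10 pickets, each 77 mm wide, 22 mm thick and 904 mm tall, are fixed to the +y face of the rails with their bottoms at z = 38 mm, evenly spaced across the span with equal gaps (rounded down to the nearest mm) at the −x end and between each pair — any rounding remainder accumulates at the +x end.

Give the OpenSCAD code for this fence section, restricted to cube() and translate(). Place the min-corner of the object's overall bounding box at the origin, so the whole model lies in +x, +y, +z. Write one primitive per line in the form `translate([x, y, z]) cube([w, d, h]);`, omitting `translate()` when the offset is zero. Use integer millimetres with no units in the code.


cube([89, 89, 1072]);
translate([1862, 0, 0]) cube([89, 89, 1072]);
translate([89, 0, 292]) cube([1773, 89, 64]);
translate([89, 0, 921]) cube([1773, 89, 64]);
translate([180, 89, 38]) cube([77, 22, 904]);
translate([348, 89, 38]) cube([77, 22, 904]);
translate([516, 89, 38]) cube([77, 22, 904]);
translate([684, 89, 38]) cube([77, 22, 904]);
translate([852, 89, 38]) cube([77, 22, 904]);
translate([1020, 89, 38]) cube([77, 22, 904]);
translate([1188, 89, 38]) cube([77, 22, 904]);
translate([1356, 89, 38]) cube([77, 22, 904]);
translate([1524, 89, 38]) cube([77, 22, 904]);
translate([1692, 89, 38]) cube([77, 22, 904]);


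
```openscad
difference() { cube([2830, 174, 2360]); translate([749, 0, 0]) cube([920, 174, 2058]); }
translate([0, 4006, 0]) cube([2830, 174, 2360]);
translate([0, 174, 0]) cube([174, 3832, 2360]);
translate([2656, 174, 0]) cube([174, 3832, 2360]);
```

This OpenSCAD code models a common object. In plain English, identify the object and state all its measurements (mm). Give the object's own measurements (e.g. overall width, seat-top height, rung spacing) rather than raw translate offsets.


A single room: four walls, each 2360 mm tall and 174 mm thick, enclosing an outside footprint 2830×4180 mm (x × y), no floor or roof. The front and back walls (−y and +y sides) run the full x-width; the side walls fit between their inner faces. A door opening 920 mm wide and 2058 mm tall is cut through the front wall from the floor up, its −x edge 749 mm from the wall's −x end.


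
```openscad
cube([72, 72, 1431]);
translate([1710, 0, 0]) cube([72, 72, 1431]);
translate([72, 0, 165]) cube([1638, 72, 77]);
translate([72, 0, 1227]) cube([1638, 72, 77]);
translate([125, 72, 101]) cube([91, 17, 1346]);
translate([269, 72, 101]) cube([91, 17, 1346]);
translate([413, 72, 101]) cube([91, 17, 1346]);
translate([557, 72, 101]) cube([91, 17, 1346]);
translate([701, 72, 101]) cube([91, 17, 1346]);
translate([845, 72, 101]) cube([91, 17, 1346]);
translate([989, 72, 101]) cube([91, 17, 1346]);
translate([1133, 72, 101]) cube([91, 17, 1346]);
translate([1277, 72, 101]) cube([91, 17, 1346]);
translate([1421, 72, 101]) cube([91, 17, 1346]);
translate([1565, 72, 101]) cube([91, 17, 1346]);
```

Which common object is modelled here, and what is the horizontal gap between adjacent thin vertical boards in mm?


A fence section. The picket gap is 53 mm.

Two posts, two rails, 11 pickets — a fence section. Span 1638 mm holds 11 pickets of 91 mm with 12 equal gaps: ⌊(1638 − 11·91) / 12⌋ = 53 mm.


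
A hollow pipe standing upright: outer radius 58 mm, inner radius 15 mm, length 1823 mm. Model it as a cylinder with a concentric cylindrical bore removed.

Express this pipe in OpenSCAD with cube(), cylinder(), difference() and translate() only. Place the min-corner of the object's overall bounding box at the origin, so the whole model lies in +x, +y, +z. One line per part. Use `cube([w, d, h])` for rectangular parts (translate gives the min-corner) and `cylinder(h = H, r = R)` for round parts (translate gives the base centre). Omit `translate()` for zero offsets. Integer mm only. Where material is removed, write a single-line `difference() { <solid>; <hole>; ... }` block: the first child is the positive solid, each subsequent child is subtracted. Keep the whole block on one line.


difference() { translate([58, 58, 0]) cylinder(h = 1823, r = 58); translate([58, 58, 0]) cylinder(h = 1823, r = 15); }


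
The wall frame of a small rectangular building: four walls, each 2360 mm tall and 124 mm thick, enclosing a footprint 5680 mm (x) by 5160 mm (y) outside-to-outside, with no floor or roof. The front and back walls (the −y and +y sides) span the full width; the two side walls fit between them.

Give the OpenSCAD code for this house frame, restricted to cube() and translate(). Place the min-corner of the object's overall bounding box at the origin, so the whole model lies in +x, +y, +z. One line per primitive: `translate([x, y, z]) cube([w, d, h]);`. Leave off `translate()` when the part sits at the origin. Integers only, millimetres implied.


cube([5680, 124, 2360]);
translate([0, 5036, 0]) cube([5680, 124, 2360]);
translate([0, 124, 0]) cube([124, 4912, 2360]);
translate([5556, 124, 0]) cube([124, 4912, 2360]);


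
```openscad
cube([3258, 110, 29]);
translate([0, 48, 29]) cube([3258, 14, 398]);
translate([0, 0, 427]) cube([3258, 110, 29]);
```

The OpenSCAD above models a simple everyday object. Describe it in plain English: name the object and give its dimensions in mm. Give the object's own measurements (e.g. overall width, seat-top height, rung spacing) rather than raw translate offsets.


An I-beam lying along x, 3258 mm long. Overall section height 456 mm. Two flanges 110 mm wide (y) and 29 mm thick, one on the floor and one at the top; a web 14 mm thick runs between them, centred on the flange width.


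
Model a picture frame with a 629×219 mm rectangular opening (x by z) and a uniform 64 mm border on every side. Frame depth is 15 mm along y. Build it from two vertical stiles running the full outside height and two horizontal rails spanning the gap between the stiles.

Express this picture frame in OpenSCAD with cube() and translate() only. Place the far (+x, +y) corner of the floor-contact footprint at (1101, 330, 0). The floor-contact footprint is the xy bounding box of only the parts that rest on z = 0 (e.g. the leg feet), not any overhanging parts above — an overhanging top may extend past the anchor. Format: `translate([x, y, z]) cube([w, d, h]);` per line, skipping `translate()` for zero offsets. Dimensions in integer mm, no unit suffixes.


translate([344, 315, 0]) cube([64, 15, 347]);
translate([1037, 315, 0]) cube([64, 15, 347]);
translate([408, 315, 0]) cube([629, 15, 64]);
translate([408, 315, 283]) cube([629, 15, 64]);


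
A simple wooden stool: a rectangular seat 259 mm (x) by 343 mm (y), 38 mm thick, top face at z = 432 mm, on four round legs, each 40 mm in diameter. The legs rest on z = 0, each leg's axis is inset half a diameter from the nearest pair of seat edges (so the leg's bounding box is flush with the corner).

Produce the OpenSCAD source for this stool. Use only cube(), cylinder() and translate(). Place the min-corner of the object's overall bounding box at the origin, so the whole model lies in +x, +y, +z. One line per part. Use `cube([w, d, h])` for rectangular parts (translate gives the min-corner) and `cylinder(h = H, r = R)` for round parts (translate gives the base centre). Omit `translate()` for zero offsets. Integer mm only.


translate([0, 0, 394]) cube([259, 343, 38]);
translate([20, 20, 0]) cylinder(h = 394, r = 20);
translate([239, 20, 0]) cylinder(h = 394, r = 20);
translate([20, 323, 0]) cylinder(h = 394, r = 20);
translate([239, 323, 0]) cylinder(h = 394, r = 20);


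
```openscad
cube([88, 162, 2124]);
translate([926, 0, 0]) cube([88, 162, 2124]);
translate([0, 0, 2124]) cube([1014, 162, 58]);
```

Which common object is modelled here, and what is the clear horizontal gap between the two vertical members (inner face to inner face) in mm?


A door frame. The clear opening width is 838 mm.

Two 2124 mm tall posts with a header on top — a door frame. The left jamb is 88 mm wide at x = 0; the right jamb starts at x = 926. The clear opening is 926 − 88 = 838 mm.


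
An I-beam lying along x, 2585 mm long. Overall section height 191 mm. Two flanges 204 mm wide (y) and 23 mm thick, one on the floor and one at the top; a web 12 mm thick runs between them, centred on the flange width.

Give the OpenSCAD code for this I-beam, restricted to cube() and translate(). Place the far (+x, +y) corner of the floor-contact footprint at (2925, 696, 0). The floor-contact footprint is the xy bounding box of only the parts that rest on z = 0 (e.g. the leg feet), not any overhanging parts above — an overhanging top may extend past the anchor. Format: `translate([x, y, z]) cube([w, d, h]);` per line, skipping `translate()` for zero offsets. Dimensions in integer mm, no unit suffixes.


translate([340, 492, 0]) cube([2585, 204, 23]);
translate([340, 588, 23]) cube([2585, 12, 145]);
translate([340, 492, 168]) cube([2585, 204, 23]);


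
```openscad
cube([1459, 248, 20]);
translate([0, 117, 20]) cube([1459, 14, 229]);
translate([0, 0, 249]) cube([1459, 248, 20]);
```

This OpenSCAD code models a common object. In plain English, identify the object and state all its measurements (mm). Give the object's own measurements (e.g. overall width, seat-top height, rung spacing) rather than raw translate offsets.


An I-beam lying along x, 1459 mm long. Overall section height 269 mm. Two flanges 248 mm wide (y) and 20 mm thick, one on the floor and one at the top; a web 14 mm thick runs between them, centred on the flange width.


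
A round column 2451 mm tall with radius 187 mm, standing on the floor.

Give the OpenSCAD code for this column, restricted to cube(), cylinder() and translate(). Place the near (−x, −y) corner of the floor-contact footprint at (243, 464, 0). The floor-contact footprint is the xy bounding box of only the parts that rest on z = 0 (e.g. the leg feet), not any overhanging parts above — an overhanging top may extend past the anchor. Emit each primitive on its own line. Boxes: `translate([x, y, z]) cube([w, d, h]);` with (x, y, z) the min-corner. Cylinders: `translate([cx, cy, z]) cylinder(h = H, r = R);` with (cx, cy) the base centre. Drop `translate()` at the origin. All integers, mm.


translate([430, 651, 0]) cylinder(h = 2451, r = 187);


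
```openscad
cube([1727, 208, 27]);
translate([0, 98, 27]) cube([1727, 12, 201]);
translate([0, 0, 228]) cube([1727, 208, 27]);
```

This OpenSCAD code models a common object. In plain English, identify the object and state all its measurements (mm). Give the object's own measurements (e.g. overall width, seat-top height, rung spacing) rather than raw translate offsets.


An I-beam lying along x, 1727 mm long. Overall section height 255 mm. Two flanges 208 mm wide (y) and 27 mm thick, one on the floor and one at the top; a web 12 mm thick runs between them, centred on the flange width.


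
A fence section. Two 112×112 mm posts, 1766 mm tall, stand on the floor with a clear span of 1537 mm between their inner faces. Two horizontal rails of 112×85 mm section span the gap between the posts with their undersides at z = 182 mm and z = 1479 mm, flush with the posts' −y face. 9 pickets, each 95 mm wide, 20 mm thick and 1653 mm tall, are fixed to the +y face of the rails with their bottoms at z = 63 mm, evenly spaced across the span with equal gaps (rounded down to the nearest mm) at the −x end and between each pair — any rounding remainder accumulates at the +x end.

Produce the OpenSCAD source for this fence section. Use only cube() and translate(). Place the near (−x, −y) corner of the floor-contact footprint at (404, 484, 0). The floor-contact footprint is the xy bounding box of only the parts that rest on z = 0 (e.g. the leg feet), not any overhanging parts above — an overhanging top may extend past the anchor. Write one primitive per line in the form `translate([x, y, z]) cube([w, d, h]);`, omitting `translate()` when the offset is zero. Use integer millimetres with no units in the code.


translate([404, 484, 0]) cube([112, 112, 1766]);
translate([2053, 484, 0]) cube([112, 112, 1766]);
translate([516, 484, 182]) cube([1537, 112, 85]);
translate([516, 484, 1479]) cube([1537, 112, 85]);
translate([584, 596, 63]) cube([95, 20, 1653]);
translate([747, 596, 63]) cube([95, 20, 1653]);
translate([910, 596, 63]) cube([95, 20, 1653]);
translate([1073, 596, 63]) cube([95, 20, 1653]);
translate([1236, 596, 63]) cube([95, 20, 1653]);
translate([1399, 596, 63]) cube([95, 20, 1653]);
translate([1562, 596, 63]) cube([95, 20, 1653]);
translate([1725, 596, 63]) cube([95, 20, 1653]);
translate([1888, 596, 63]) cube([95, 20, 1653]);


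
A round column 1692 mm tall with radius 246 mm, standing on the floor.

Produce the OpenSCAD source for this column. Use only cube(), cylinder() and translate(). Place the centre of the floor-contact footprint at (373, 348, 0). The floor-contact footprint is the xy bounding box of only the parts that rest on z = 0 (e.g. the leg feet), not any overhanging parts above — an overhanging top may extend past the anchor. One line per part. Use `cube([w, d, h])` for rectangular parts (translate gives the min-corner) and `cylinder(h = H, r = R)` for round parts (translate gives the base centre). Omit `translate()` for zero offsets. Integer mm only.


translate([373, 348, 0]) cylinder(h = 1692, r = 246);


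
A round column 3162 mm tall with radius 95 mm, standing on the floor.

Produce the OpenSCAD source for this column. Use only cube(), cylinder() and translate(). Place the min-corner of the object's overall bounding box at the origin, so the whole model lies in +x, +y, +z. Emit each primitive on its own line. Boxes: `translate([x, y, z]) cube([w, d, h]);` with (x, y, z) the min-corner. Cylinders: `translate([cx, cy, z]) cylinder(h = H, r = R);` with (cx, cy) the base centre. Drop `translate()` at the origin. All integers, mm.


translate([95, 95, 0]) cylinder(h = 3162, r = 95);


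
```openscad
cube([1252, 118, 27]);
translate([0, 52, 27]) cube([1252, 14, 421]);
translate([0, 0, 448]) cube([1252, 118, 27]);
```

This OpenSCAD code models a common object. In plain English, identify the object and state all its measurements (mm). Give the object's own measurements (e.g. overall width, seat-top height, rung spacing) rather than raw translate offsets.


An I-beam lying along x, 1252 mm long. Overall section height 475 mm. Two flanges 118 mm wide (y) and 27 mm thick, one on the floor and one at the top; a web 14 mm thick runs between them, centred on the flange width.


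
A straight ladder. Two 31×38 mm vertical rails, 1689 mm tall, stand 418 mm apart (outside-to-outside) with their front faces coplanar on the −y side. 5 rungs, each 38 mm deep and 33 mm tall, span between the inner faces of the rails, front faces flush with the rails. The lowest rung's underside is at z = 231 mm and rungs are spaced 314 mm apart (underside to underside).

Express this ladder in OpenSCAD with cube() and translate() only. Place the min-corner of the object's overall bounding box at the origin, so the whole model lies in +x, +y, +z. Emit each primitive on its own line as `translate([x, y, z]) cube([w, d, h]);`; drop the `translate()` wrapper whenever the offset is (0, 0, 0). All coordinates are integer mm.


cube([31, 38, 1689]);
translate([387, 0, 0]) cube([31, 38, 1689]);
translate([31, 0, 231]) cube([356, 38, 33]);
translate([31, 0, 545]) cube([356, 38, 33]);
translate([31, 0, 859]) cube([356, 38, 33]);
translate([31, 0, 1173]) cube([356, 38, 33]);
translate([31, 0, 1487]) cube([356, 38, 33]);


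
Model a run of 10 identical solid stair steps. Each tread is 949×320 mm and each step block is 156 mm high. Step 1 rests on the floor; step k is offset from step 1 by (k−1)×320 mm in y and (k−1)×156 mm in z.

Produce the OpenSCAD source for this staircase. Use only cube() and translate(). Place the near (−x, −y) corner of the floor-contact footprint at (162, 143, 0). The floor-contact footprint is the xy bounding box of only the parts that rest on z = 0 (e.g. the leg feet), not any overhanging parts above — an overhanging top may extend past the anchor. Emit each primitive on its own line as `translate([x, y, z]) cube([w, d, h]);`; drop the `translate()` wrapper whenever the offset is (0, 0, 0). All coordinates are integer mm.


translate([162, 143, 0]) cube([949, 320, 156]);
translate([162, 463, 156]) cube([949, 320, 156]);
translate([162, 783, 312]) cube([949, 320, 156]);
translate([162, 1103, 468]) cube([949, 320, 156]);
translate([162, 1423, 624]) cube([949, 320, 156]);
translate([162, 1743, 780]) cube([949, 320, 156]);
translate([162, 2063, 936]) cube([949, 320, 156]);
translate([162, 2383, 1092]) cube([949, 320, 156]);
translate([162, 2703, 1248]) cube([949, 320, 156]);
translate([162, 3023, 1404]) cube([949, 320, 156]);


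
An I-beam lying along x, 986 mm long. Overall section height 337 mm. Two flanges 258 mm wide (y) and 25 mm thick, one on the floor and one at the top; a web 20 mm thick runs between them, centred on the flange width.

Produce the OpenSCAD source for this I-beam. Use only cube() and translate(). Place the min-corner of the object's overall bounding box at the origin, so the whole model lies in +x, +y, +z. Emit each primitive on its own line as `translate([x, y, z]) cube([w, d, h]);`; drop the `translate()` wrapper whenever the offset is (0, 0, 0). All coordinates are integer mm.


cube([986, 258, 25]);
translate([0, 119, 25]) cube([986, 20, 287]);
translate([0, 0, 312]) cube([986, 258, 25]);


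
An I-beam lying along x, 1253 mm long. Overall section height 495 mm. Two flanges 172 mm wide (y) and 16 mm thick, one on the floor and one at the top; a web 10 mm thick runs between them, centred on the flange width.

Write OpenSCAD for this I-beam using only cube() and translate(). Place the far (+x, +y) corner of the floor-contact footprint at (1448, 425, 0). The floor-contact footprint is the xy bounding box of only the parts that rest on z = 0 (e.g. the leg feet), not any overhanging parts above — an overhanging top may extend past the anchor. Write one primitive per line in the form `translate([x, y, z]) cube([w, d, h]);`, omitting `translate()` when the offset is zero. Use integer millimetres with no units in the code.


translate([195, 253, 0]) cube([1253, 172, 16]);
translate([195, 334, 16]) cube([1253, 10, 463]);
translate([195, 253, 479]) cube([1253, 172, 16]);


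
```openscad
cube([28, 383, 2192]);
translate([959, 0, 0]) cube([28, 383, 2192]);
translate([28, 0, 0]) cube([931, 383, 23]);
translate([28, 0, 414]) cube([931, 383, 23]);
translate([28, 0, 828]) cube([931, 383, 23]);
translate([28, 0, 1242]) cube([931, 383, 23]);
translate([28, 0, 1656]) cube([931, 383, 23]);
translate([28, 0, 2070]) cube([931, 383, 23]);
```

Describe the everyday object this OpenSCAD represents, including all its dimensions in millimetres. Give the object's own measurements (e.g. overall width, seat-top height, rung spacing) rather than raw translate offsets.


An open bookshelf. Two side panels, each 28 mm thick, 383 mm deep and 2192 mm tall, stand 987 mm apart (outside-to-outside). Between them sit 6 shelves, each 23 mm thick and 383 mm deep, spanning the full gap between the sides. The bottom shelf rests on the floor (its underside at z = 0) and the clear gap between one shelf's top and the next shelf's underside is 391 mm.


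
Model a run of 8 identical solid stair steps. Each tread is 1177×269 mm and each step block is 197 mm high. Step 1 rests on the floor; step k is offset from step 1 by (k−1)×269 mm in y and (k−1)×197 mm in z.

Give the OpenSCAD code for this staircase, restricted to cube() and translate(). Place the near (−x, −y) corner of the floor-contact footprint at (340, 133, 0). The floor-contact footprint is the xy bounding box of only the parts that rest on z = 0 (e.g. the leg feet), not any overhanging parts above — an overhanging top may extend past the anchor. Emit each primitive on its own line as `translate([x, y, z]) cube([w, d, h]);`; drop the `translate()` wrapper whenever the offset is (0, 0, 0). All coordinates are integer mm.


translate([340, 133, 0]) cube([1177, 269, 197]);
translate([340, 402, 197]) cube([1177, 269, 197]);
translate([340, 671, 394]) cube([1177, 269, 197]);
translate([340, 940, 591]) cube([1177, 269, 197]);
translate([340, 1209, 788]) cube([1177, 269, 197]);
translate([340, 1478, 985]) cube([1177, 269, 197]);
translate([340, 1747, 1182]) cube([1177, 269, 197]);
translate([340, 2016, 1379]) cube([1177, 269, 197]);


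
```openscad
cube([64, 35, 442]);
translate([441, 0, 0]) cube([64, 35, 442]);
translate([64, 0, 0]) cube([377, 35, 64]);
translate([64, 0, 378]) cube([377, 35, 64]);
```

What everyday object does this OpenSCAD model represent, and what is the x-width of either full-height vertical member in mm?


A picture frame. The border width is 64 mm.

Four thin pieces enclosing a rectangular opening — a picture frame. The two full-height stiles are 442 mm tall; the top rail sits at z = 378 and is 64 mm tall, so the border above the opening is 442 − 378 = 64 mm, matching the stile x-width.


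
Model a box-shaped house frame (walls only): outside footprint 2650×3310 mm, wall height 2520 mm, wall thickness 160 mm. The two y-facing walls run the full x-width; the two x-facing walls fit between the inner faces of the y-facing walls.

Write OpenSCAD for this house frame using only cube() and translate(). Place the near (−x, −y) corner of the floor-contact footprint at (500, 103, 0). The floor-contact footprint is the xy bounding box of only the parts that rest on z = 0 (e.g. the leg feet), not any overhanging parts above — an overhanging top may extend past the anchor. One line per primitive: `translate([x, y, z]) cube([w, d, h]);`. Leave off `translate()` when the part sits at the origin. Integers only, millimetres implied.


translate([500, 103, 0]) cube([2650, 160, 2520]);
translate([500, 3253, 0]) cube([2650, 160, 2520]);
translate([500, 263, 0]) cube([160, 2990, 2520]);
translate([2990, 263, 0]) cube([160, 2990, 2520]);


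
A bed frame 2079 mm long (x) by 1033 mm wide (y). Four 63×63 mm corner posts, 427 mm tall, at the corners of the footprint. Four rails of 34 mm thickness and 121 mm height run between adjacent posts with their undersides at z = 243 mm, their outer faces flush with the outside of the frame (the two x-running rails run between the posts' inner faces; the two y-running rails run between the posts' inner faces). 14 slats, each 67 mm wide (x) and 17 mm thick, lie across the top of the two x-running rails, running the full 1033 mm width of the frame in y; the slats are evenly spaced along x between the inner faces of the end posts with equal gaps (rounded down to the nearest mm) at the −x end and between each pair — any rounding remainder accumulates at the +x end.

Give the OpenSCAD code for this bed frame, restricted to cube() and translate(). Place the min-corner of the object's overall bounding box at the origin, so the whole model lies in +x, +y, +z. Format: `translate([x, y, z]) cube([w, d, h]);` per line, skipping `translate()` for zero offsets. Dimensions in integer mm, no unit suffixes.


// slat z = rail_z + rail_h = 243 + 121 = 364
// slat gap = ⌊(1953 − 14·67) / 15⌋ = 67
cube([63, 63, 427]);
translate([0, 970, 0]) cube([63, 63, 427]);
translate([2016, 0, 0]) cube([63, 63, 427]);
translate([2016, 970, 0]) cube([63, 63, 427]);
translate([63, 0, 243]) cube([1953, 34, 121]);
translate([63, 999, 243]) cube([1953, 34, 121]);
translate([0, 63, 243]) cube([34, 907, 121]);
translate([2045, 63, 243]) cube([34, 907, 121]);
translate([130, 0, 364]) cube([67, 1033, 17]);
translate([264, 0, 364]) cube([67, 1033, 17]);
translate([398, 0, 364]) cube([67, 1033, 17]);
translate([532, 0, 364]) cube([67, 1033, 17]);
translate([666, 0, 364]) cube([67, 1033, 17]);
translate([800, 0, 364]) cube([67, 1033, 17]);
translate([934, 0, 364]) cube([67, 1033, 17]);
translate([1068, 0, 364]) cube([67, 1033, 17]);
translate([1202, 0, 364]) cube([67, 1033, 17]);
translate([1336, 0, 364]) cube([67, 1033, 17]);
translate([1470, 0, 364]) cube([67, 1033, 17]);
translate([1604, 0, 364]) cube([67, 1033, 17]);
translate([1738, 0, 364]) cube([67, 1033, 17]);
translate([1872, 0, 364]) cube([67, 1033, 17]);


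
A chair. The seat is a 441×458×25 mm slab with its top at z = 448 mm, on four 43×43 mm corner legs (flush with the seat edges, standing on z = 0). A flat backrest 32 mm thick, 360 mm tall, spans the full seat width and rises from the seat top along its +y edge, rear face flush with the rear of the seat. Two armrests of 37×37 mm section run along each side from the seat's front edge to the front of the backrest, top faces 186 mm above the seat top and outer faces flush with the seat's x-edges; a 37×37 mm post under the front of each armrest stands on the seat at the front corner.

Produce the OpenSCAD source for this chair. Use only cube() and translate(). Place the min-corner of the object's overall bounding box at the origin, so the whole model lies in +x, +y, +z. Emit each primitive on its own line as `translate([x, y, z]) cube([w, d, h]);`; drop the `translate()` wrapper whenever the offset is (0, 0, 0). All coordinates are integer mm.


translate([0, 0, 423]) cube([441, 458, 25]);
cube([43, 43, 423]);
translate([398, 0, 0]) cube([43, 43, 423]);
translate([0, 415, 0]) cube([43, 43, 423]);
translate([398, 415, 0]) cube([43, 43, 423]);
translate([0, 426, 448]) cube([441, 32, 360]);
translate([0, 0, 597]) cube([37, 426, 37]);
translate([404, 0, 597]) cube([37, 426, 37]);
translate([0, 0, 448]) cube([37, 37, 149]);
translate([404, 0, 448]) cube([37, 37, 149]);


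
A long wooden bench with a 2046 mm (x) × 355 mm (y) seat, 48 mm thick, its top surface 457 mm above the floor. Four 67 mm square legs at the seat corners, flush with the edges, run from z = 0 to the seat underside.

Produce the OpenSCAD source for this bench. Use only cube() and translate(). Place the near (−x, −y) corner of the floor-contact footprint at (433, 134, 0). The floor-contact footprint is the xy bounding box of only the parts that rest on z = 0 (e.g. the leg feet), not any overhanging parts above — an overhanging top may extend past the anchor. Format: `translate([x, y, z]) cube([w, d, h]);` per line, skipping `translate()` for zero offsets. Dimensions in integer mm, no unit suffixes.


translate([433, 134, 409]) cube([2046, 355, 48]);
translate([433, 134, 0]) cube([67, 67, 409]);
translate([433, 422, 0]) cube([67, 67, 409]);
translate([2412, 134, 0]) cube([67, 67, 409]);
translate([2412, 422, 0]) cube([67, 67, 409]);


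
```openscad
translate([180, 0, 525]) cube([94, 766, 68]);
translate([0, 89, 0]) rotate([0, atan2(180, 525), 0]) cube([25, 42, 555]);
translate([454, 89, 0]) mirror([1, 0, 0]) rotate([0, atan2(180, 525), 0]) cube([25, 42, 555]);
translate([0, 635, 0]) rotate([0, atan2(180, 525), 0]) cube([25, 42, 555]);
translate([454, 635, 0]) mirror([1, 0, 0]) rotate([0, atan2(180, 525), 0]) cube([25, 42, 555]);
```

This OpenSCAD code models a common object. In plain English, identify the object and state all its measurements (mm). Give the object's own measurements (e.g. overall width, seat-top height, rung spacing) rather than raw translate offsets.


A sawhorse. A 94×766×68 mm beam (x, y, z) sits on two A-frame leg pairs. Each pair is two raked legs of 25×42 mm section (42 mm along y) splaying symmetrically in x. Each leg rises 525 mm vertically over 180 mm of horizontal reach and is 555 mm long along its own axis. Every leg's outer bottom edge rests on the floor and its outer top edge meets a bottom edge of the beam — the left legs (tilting toward +x) meet the beam's −x bottom edge, the right legs (their mirror images, tilting toward −x) meet its +x bottom edge — so the leg tops tuck under the beam, the beam's underside is 525 mm above the floor, and the feet are 454 mm apart outside-to-outside with the beam centred between them. The two leg pairs are set in 89 mm from either end of the beam.


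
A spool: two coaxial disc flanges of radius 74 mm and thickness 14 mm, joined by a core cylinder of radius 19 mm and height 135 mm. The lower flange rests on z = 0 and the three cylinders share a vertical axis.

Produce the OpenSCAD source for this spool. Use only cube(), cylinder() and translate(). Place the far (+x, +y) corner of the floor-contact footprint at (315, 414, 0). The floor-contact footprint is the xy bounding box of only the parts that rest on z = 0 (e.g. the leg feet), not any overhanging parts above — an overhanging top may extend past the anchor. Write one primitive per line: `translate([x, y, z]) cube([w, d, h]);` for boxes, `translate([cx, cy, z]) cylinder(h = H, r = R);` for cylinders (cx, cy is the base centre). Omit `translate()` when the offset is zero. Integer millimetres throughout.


translate([241, 340, 0]) cylinder(h = 14, r = 74);
translate([241, 340, 14]) cylinder(h = 135, r = 19);
translate([241, 340, 149]) cylinder(h = 14, r = 74);


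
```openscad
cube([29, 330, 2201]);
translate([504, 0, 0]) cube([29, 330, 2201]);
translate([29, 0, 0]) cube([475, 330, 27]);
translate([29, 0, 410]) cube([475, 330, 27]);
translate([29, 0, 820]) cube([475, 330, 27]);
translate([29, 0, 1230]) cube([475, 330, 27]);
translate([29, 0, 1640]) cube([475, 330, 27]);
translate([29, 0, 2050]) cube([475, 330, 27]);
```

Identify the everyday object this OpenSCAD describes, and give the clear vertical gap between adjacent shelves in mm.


A bookshelf. The clear shelf gap is 383 mm.

Two tall side panels with 6 horizontal boards between them — a bookshelf. The first two shelf undersides are at z = 0 and z = 410; with shelf thickness 27, the clear gap is 410 − 0 − 27 = 383 mm.


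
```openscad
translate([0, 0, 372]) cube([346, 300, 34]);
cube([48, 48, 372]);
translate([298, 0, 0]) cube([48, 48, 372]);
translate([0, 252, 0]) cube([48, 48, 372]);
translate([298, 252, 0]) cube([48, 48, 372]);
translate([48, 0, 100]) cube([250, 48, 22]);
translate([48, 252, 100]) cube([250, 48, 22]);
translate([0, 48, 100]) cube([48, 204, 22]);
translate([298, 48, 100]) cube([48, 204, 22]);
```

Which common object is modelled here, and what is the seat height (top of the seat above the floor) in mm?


A stool. The seat height is 406 mm.

A 346×300×34 slab at z = 372 on four corner posts — a stool. The seat top is 372 + 34 = 406 mm.


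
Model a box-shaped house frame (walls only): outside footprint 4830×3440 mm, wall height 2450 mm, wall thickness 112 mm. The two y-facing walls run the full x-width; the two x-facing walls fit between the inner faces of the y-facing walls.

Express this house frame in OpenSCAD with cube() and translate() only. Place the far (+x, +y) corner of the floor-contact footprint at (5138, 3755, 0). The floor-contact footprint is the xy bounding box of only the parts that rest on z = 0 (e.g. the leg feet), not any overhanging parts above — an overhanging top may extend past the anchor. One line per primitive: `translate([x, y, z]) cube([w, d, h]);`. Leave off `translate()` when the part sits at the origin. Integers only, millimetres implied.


translate([308, 315, 0]) cube([4830, 112, 2450]);
translate([308, 3643, 0]) cube([4830, 112, 2450]);
translate([308, 427, 0]) cube([112, 3216, 2450]);
translate([5026, 427, 0]) cube([112, 3216, 2450]);


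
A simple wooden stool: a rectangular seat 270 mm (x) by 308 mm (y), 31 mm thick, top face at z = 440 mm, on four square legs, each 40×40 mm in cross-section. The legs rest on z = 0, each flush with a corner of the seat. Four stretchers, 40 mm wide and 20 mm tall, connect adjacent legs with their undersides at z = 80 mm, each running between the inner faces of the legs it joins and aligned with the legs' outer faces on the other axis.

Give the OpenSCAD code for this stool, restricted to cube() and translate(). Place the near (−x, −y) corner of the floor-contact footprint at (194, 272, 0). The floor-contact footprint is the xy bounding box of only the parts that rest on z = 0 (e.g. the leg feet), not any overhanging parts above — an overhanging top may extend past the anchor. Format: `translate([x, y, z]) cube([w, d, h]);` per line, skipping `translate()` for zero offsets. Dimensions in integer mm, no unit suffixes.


translate([194, 272, 409]) cube([270, 308, 31]);
translate([194, 272, 0]) cube([40, 40, 409]);
translate([424, 272, 0]) cube([40, 40, 409]);
translate([194, 540, 0]) cube([40, 40, 409]);
translate([424, 540, 0]) cube([40, 40, 409]);
translate([234, 272, 80]) cube([190, 40, 20]);
translate([234, 540, 80]) cube([190, 40, 20]);
translate([194, 312, 80]) cube([40, 228, 20]);
translate([424, 312, 80]) cube([40, 228, 20]);


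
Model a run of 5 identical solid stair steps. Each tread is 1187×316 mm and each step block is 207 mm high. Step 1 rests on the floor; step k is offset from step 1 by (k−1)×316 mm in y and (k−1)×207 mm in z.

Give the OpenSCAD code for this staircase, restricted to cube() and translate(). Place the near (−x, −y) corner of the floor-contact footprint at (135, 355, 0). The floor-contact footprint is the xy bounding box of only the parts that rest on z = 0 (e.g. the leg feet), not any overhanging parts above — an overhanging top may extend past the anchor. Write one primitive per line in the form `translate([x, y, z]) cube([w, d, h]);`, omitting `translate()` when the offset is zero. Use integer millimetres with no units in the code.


translate([135, 355, 0]) cube([1187, 316, 207]);
translate([135, 671, 207]) cube([1187, 316, 207]);
translate([135, 987, 414]) cube([1187, 316, 207]);
translate([135, 1303, 621]) cube([1187, 316, 207]);
translate([135, 1619, 828]) cube([1187, 316, 207]);


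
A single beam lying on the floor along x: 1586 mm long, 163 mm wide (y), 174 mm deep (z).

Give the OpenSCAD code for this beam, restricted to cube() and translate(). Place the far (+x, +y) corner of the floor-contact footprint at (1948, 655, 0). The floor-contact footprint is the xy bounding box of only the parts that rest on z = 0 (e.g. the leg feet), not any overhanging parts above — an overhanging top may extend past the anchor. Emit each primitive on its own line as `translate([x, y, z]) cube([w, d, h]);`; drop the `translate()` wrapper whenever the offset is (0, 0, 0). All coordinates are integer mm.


translate([362, 492, 0]) cube([1586, 163, 174]);
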